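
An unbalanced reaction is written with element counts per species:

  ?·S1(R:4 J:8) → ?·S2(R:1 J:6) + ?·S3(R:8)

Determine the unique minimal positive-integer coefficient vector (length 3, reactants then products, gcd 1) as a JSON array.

R: 3·4 = 12 | 4·1+1·8 = 12
J: 3·8 = 24 | 4·6+1·0 = 24
gcd(3,4,1) = 1

Coefficients: [3, 4, 1]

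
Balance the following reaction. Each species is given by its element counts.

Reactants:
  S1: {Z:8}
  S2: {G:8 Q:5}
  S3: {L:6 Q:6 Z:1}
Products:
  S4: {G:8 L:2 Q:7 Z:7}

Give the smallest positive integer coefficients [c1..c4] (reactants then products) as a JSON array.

G: 5·0+6·8+2·0 = 48 | 6·8 = 48
L: 5·0+6·0+2·6 = 12 | 6·2 = 12
Q: 5·0+6·5+2·6 = 42 | 6·7 = 42
Z: 5·8+6·0+2·1 = 42 | 6·7 = 42
gcd(5,6,2,6) = 1

Coefficients: [5, 6, 2, 6]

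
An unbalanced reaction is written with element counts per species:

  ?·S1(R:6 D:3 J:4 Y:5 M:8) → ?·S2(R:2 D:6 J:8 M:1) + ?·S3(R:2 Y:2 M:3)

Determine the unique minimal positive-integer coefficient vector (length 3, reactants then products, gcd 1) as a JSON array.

Coefficients: [2, 1, 5]

R: 2·6 = 12 | 1·2+5·2 = 12
D: 2·3 = 6 | 1·6+5·0 = 6
J: 2·4 = 8 | 1·8+5·0 = 8
Y: 2·5 = 10 | 1·0+5·2 = 10
M: 2·8 = 16 | 1·1+5·3 = 16
gcd(2,1,5) = 1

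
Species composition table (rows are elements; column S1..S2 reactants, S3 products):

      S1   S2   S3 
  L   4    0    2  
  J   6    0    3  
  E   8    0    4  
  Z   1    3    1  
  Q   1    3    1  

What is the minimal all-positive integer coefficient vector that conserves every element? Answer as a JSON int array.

Coefficients: [3, 1, 6]

L: 3·4+1·0 = 12 | 6·2 = 12
J: 3·6+1·0 = 18 | 6·3 = 18
E: 3·8+1·0 = 24 | 6·4 = 24
Z: 3·1+1·3 = 6 | 6·1 = 6
Q: 3·1+1·3 = 6 | 6·1 = 6
gcd(3,1,6) = 1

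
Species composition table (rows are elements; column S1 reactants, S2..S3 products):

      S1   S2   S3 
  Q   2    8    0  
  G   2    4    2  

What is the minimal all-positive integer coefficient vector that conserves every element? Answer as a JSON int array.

Coefficients: [4, 1, 2]

Q: 4·2 = 8 | 1·8+2·0 = 8
G: 4·2 = 8 | 1·4+2·2 = 8
gcd(4,1,2) = 1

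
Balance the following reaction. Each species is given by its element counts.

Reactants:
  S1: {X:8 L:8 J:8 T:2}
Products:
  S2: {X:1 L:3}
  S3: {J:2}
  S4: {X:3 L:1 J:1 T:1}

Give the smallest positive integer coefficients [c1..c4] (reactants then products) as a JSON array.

Coefficients: [1, 2, 3, 2]

X: 1·8 = 8 | 2·1+3·0+2·3 = 8
L: 1·8 = 8 | 2·3+3·0+2·1 = 8
J: 1·8 = 8 | 2·0+3·2+2·1 = 8
T: 1·2 = 2 | 2·0+3·0+2·1 = 2
gcd(1,2,3,2) = 1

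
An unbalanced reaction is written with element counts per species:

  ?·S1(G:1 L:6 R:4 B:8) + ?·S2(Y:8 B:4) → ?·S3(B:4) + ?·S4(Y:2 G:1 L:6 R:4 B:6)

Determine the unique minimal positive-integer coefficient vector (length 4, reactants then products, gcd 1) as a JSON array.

Y: 4·0+1·8 = 8 | 3·0+4·2 = 8
G: 4·1+1·0 = 4 | 3·0+4·1 = 4
L: 4·6+1·0 = 24 | 3·0+4·6 = 24
R: 4·4+1·0 = 16 | 3·0+4·4 = 16
B: 4·8+1·4 = 36 | 3·4+4·6 = 36
gcd(4,1,3,4) = 1

Coefficients: [4, 1, 3, 4]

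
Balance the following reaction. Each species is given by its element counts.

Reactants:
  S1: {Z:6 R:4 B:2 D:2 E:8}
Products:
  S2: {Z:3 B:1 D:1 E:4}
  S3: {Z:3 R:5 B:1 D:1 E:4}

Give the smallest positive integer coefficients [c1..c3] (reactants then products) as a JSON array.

Coefficients: [5, 6, 4]

Z: 5·6 = 30 | 6·3+4·3 = 30
R: 5·4 = 20 | 6·0+4·5 = 20
B: 5·2 = 10 | 6·1+4·1 = 10
D: 5·2 = 10 | 6·1+4·1 = 10
E: 5·8 = 40 | 6·4+4·4 = 40
gcd(5,6,4) = 1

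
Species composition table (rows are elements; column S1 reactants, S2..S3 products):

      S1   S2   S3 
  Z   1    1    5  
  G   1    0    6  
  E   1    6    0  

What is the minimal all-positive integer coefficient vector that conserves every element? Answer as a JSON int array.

Coefficients: [6, 1, 1]

Z: 6·1 = 6 | 1·1+1·5 = 6
G: 6·1 = 6 | 1·0+1·6 = 6
E: 6·1 = 6 | 1·6+1·0 = 6
gcd(6,1,1) = 1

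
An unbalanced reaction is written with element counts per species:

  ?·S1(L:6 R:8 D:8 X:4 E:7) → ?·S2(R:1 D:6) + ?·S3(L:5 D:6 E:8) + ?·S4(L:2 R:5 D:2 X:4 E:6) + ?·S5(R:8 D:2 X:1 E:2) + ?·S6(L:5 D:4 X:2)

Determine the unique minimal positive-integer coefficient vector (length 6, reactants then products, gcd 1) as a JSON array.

Coefficients: [6, 1, 2, 3, 4, 4]

L: 6·6 = 36 | 1·0+2·5+3·2+4·0+4·5 = 36
R: 6·8 = 48 | 1·1+2·0+3·5+4·8+4·0 = 48
D: 6·8 = 48 | 1·6+2·6+3·2+4·2+4·4 = 48
X: 6·4 = 24 | 1·0+2·0+3·4+4·1+4·2 = 24
E: 6·7 = 42 | 1·0+2·8+3·6+4·2+4·0 = 42
gcd(6,1,2,3,4,4) = 1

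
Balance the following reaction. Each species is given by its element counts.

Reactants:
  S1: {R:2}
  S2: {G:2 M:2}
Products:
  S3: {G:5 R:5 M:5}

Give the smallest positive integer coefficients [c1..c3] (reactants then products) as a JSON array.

Coefficients: [5, 5, 2]

G: 5·0+5·2 = 10 | 2·5 = 10
R: 5·2+5·0 = 10 | 2·5 = 10
M: 5·0+5·2 = 10 | 2·5 = 10
gcd(5,5,2) = 1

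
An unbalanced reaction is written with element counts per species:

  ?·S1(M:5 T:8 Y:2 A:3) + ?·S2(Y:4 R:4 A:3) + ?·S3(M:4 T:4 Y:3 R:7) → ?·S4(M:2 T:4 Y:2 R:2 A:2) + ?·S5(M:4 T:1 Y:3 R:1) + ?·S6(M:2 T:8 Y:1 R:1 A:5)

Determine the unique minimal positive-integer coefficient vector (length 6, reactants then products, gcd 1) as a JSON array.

M: 6·5+3·0+1·4 = 34 | 6·2+4·4+3·2 = 34
T: 6·8+3·0+1·4 = 52 | 6·4+4·1+3·8 = 52
Y: 6·2+3·4+1·3 = 27 | 6·2+4·3+3·1 = 27
R: 6·0+3·4+1·7 = 19 | 6·2+4·1+3·1 = 19
A: 6·3+3·3+1·0 = 27 | 6·2+4·0+3·5 = 27
gcd(6,3,1,6,4,3) = 1

Coefficients: [6, 3, 1, 6, 4, 3]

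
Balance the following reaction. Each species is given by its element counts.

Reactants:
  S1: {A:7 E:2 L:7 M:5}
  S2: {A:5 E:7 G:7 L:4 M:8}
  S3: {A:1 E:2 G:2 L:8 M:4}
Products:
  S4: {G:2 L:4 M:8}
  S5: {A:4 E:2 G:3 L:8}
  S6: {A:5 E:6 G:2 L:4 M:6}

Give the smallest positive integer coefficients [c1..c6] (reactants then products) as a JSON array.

Coefficients: [4, 4, 6, 5, 6, 6]

A: 4·7+4·5+6·1 = 54 | 5·0+6·4+6·5 = 54
E: 4·2+4·7+6·2 = 48 | 5·0+6·2+6·6 = 48
G: 4·0+4·7+6·2 = 40 | 5·2+6·3+6·2 = 40
L: 4·7+4·4+6·8 = 92 | 5·4+6·8+6·4 = 92
M: 4·5+4·8+6·4 = 76 | 5·8+6·0+6·6 = 76
gcd(4,4,6,5,6,6) = 1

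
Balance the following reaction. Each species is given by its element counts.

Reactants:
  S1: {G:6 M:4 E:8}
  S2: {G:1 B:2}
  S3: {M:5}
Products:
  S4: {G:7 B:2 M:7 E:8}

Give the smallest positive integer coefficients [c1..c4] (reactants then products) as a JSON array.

Coefficients: [5, 5, 3, 5]

G: 5·6+5·1+3·0 = 35 | 5·7 = 35
B: 5·0+5·2+3·0 = 10 | 5·2 = 10
M: 5·4+5·0+3·5 = 35 | 5·7 = 35
E: 5·8+5·0+3·0 = 40 | 5·8 = 40
gcd(5,5,3,5) = 1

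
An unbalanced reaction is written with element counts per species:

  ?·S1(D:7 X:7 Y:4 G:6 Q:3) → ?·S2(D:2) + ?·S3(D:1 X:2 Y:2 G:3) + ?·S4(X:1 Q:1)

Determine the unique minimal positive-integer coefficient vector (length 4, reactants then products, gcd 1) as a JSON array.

Coefficients: [2, 5, 4, 6]

D: 2·7 = 14 | 5·2+4·1+6·0 = 14
X: 2·7 = 14 | 5·0+4·2+6·1 = 14
Y: 2·4 = 8 | 5·0+4·2+6·0 = 8
G: 2·6 = 12 | 5·0+4·3+6·0 = 12
Q: 2·3 = 6 | 5·0+4·0+6·1 = 6
gcd(2,5,4,6) = 1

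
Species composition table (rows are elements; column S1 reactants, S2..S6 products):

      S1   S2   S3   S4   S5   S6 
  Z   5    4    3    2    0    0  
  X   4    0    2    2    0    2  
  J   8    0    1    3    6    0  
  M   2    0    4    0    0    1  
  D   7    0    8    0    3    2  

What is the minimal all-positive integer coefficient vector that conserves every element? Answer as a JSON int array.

Z: 5·5 = 25 | 4·4+1·3+3·2+5·0+6·0 = 25
X: 5·4 = 20 | 4·0+1·2+3·2+5·0+6·2 = 20
J: 5·8 = 40 | 4·0+1·1+3·3+5·6+6·0 = 40
M: 5·2 = 10 | 4·0+1·4+3·0+5·0+6·1 = 10
D: 5·7 = 35 | 4·0+1·8+3·0+5·3+6·2 = 35
gcd(5,4,1,3,5,6) = 1

Coefficients: [5, 4, 1, 3, 5, 6]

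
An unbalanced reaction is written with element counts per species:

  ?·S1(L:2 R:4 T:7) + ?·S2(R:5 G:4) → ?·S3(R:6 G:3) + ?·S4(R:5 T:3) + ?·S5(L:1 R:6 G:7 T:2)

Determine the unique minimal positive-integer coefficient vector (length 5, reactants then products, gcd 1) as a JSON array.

Coefficients: [1, 5, 2, 1, 2]

L: 1·2+5·0 = 2 | 2·0+1·0+2·1 = 2
R: 1·4+5·5 = 29 | 2·6+1·5+2·6 = 29
G: 1·0+5·4 = 20 | 2·3+1·0+2·7 = 20
T: 1·7+5·0 = 7 | 2·0+1·3+2·2 = 7
gcd(1,5,2,1,2) = 1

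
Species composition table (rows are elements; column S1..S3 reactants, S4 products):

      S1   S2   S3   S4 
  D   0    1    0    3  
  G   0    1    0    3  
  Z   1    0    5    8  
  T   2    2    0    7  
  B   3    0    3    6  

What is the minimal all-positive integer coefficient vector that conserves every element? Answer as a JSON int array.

Coefficients: [1, 6, 3, 2]

D: 1·0+6·1+3·0 = 6 | 2·3 = 6
G: 1·0+6·1+3·0 = 6 | 2·3 = 6
Z: 1·1+6·0+3·5 = 16 | 2·8 = 16
T: 1·2+6·2+3·0 = 14 | 2·7 = 14
B: 1·3+6·0+3·3 = 12 | 2·6 = 12
gcd(1,6,3,2) = 1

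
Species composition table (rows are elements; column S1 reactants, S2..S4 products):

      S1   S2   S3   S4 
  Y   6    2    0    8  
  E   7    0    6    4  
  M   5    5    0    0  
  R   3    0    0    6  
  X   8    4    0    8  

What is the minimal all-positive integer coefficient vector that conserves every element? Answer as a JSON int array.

Y: 6·6 = 36 | 6·2+5·0+3·8 = 36
E: 6·7 = 42 | 6·0+5·6+3·4 = 42
M: 6·5 = 30 | 6·5+5·0+3·0 = 30
R: 6·3 = 18 | 6·0+5·0+3·6 = 18
X: 6·8 = 48 | 6·4+5·0+3·8 = 48
gcd(6,6,5,3) = 1

Coefficients: [6, 6, 5, 3]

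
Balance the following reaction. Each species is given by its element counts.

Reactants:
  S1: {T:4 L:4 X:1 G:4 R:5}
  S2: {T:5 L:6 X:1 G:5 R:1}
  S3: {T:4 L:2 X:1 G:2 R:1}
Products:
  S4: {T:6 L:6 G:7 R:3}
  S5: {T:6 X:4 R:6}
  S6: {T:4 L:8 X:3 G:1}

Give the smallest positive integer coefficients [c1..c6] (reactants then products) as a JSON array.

T: 4·4+2·5+5·4 = 46 | 5·6+2·6+1·4 = 46
L: 4·4+2·6+5·2 = 38 | 5·6+2·0+1·8 = 38
X: 4·1+2·1+5·1 = 11 | 5·0+2·4+1·3 = 11
G: 4·4+2·5+5·2 = 36 | 5·7+2·0+1·1 = 36
R: 4·5+2·1+5·1 = 27 | 5·3+2·6+1·0 = 27
gcd(4,2,5,5,2,1) = 1

Coefficients: [4, 2, 5, 5, 2, 1]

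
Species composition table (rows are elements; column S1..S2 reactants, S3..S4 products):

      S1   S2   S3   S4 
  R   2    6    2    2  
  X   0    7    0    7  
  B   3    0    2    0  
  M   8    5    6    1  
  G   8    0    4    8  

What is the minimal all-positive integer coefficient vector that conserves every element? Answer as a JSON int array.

Coefficients: [4, 1, 6, 1]

R: 4·2+1·6 = 14 | 6·2+1·2 = 14
X: 4·0+1·7 = 7 | 6·0+1·7 = 7
B: 4·3+1·0 = 12 | 6·2+1·0 = 12
M: 4·8+1·5 = 37 | 6·6+1·1 = 37
G: 4·8+1·0 = 32 | 6·4+1·8 = 32
gcd(4,1,6,1) = 1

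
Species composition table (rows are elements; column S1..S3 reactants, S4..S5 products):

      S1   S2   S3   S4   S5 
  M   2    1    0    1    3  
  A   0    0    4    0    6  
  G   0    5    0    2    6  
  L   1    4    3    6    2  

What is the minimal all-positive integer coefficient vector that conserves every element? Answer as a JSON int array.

Coefficients: [3, 4, 3, 4, 2]

M: 3·2+4·1+3·0 = 10 | 4·1+2·3 = 10
A: 3·0+4·0+3·4 = 12 | 4·0+2·6 = 12
G: 3·0+4·5+3·0 = 20 | 4·2+2·6 = 20
L: 3·1+4·4+3·3 = 28 | 4·6+2·2 = 28
gcd(3,4,3,4,2) = 1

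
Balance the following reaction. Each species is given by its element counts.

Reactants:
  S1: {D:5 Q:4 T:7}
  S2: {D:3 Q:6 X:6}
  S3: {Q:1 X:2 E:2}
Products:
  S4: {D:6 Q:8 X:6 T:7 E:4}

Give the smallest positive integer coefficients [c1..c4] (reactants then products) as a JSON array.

Coefficients: [3, 1, 6, 3]

D: 3·5+1·3+6·0 = 18 | 3·6 = 18
Q: 3·4+1·6+6·1 = 24 | 3·8 = 24
X: 3·0+1·6+6·2 = 18 | 3·6 = 18
T: 3·7+1·0+6·0 = 21 | 3·7 = 21
E: 3·0+1·0+6·2 = 12 | 3·4 = 12
gcd(3,1,6,3) = 1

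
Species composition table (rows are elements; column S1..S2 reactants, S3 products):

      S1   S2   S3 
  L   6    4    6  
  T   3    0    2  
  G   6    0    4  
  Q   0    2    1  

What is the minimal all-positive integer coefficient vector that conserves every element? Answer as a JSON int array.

L: 4·6+3·4 = 36 | 6·6 = 36
T: 4·3+3·0 = 12 | 6·2 = 12
G: 4·6+3·0 = 24 | 6·4 = 24
Q: 4·0+3·2 = 6 | 6·1 = 6
gcd(4,3,6) = 1

Coefficients: [4, 3, 6]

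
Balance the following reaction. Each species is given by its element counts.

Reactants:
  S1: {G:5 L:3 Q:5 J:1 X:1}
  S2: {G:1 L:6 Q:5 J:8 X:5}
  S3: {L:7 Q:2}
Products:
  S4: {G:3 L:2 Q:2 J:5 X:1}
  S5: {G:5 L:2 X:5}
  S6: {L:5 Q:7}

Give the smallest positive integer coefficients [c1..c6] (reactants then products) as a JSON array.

G: 6·5+3·1+1·0 = 33 | 6·3+3·5+5·0 = 33
L: 6·3+3·6+1·7 = 43 | 6·2+3·2+5·5 = 43
Q: 6·5+3·5+1·2 = 47 | 6·2+3·0+5·7 = 47
J: 6·1+3·8+1·0 = 30 | 6·5+3·0+5·0 = 30
X: 6·1+3·5+1·0 = 21 | 6·1+3·5+5·0 = 21
gcd(6,3,1,6,3,5) = 1

Coefficients: [6, 3, 1, 6, 3, 5]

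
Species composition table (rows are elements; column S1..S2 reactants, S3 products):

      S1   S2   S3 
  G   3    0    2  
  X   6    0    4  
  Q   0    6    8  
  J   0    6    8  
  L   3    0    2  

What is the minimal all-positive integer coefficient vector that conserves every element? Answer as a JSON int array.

Coefficients: [2, 4, 3]

G: 2·3+4·0 = 6 | 3·2 = 6
X: 2·6+4·0 = 12 | 3·4 = 12
Q: 2·0+4·6 = 24 | 3·8 = 24
J: 2·0+4·6 = 24 | 3·8 = 24
L: 2·3+4·0 = 6 | 3·2 = 6
gcd(2,4,3) = 1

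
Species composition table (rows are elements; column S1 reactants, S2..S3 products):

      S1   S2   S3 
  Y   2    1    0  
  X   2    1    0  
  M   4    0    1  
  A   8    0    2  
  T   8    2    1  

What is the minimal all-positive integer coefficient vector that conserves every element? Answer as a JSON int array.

Y: 1·2 = 2 | 2·1+4·0 = 2
X: 1·2 = 2 | 2·1+4·0 = 2
M: 1·4 = 4 | 2·0+4·1 = 4
A: 1·8 = 8 | 2·0+4·2 = 8
T: 1·8 = 8 | 2·2+4·1 = 8
gcd(1,2,4) = 1

Coefficients: [1, 2, 4]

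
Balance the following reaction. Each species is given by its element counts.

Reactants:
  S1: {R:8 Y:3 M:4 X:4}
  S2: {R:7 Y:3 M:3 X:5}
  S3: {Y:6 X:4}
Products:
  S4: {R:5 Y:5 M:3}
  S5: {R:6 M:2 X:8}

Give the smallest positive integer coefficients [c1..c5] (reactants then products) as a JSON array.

Coefficients: [4, 4, 1, 6, 5]

R: 4·8+4·7+1·0 = 60 | 6·5+5·6 = 60
Y: 4·3+4·3+1·6 = 30 | 6·5+5·0 = 30
M: 4·4+4·3+1·0 = 28 | 6·3+5·2 = 28
X: 4·4+4·5+1·4 = 40 | 6·0+5·8 = 40
gcd(4,4,1,6,5) = 1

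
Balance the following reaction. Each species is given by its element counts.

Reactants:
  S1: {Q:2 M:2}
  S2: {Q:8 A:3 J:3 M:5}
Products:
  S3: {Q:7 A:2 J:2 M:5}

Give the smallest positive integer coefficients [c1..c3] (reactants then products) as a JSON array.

Q: 5·2+4·8 = 42 | 6·7 = 42
A: 5·0+4·3 = 12 | 6·2 = 12
J: 5·0+4·3 = 12 | 6·2 = 12
M: 5·2+4·5 = 30 | 6·5 = 30
gcd(5,4,6) = 1

Coefficients: [5, 4, 6]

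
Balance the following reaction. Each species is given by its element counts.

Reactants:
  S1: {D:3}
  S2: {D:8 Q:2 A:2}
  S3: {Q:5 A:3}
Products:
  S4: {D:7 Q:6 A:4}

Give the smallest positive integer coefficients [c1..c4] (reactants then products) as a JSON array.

D: 2·3+1·8+2·0 = 14 | 2·7 = 14
Q: 2·0+1·2+2·5 = 12 | 2·6 = 12
A: 2·0+1·2+2·3 = 8 | 2·4 = 8
gcd(2,1,2,2) = 1

Coefficients: [2, 1, 2, 2]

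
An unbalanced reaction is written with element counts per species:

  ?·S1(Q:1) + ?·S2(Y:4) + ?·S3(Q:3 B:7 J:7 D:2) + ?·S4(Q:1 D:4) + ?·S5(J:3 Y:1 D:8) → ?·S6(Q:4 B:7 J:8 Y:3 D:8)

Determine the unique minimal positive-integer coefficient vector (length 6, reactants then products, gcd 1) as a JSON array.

Q: 1·1+4·0+6·3+5·1+2·0 = 24 | 6·4 = 24
B: 1·0+4·0+6·7+5·0+2·0 = 42 | 6·7 = 42
J: 1·0+4·0+6·7+5·0+2·3 = 48 | 6·8 = 48
Y: 1·0+4·4+6·0+5·0+2·1 = 18 | 6·3 = 18
D: 1·0+4·0+6·2+5·4+2·8 = 48 | 6·8 = 48
gcd(1,4,6,5,2,6) = 1

Coefficients: [1, 4, 6, 5, 2, 6]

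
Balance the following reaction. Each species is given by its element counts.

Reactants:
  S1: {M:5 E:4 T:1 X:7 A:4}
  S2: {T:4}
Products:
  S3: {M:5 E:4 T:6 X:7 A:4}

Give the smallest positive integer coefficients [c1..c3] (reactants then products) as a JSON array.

Coefficients: [4, 5, 4]

M: 4·5+5·0 = 20 | 4·5 = 20
E: 4·4+5·0 = 16 | 4·4 = 16
T: 4·1+5·4 = 24 | 4·6 = 24
X: 4·7+5·0 = 28 | 4·7 = 28
A: 4·4+5·0 = 16 | 4·4 = 16
gcd(4,5,4) = 1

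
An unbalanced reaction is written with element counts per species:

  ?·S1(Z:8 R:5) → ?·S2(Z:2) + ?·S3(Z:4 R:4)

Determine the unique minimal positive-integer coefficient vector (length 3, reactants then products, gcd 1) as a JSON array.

Coefficients: [4, 6, 5]

Z: 4·8 = 32 | 6·2+5·4 = 32
R: 4·5 = 20 | 6·0+5·4 = 20
gcd(4,6,5) = 1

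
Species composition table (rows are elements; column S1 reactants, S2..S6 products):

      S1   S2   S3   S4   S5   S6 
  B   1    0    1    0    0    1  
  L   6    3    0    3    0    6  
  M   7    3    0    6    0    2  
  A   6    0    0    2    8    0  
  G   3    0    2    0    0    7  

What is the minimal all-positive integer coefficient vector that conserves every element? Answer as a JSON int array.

B: 5·1 = 5 | 5·0+4·1+3·0+3·0+1·1 = 5
L: 5·6 = 30 | 5·3+4·0+3·3+3·0+1·6 = 30
M: 5·7 = 35 | 5·3+4·0+3·6+3·0+1·2 = 35
A: 5·6 = 30 | 5·0+4·0+3·2+3·8+1·0 = 30
G: 5·3 = 15 | 5·0+4·2+3·0+3·0+1·7 = 15
gcd(5,5,4,3,3,1) = 1

Coefficients: [5, 5, 4, 3, 3, 1]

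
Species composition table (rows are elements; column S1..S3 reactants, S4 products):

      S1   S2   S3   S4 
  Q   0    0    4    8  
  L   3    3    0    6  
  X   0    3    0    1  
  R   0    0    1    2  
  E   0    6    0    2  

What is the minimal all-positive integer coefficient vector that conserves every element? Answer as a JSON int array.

Q: 5·0+1·0+6·4 = 24 | 3·8 = 24
L: 5·3+1·3+6·0 = 18 | 3·6 = 18
X: 5·0+1·3+6·0 = 3 | 3·1 = 3
R: 5·0+1·0+6·1 = 6 | 3·2 = 6
E: 5·0+1·6+6·0 = 6 | 3·2 = 6
gcd(5,1,6,3) = 1

Coefficients: [5, 1, 6, 3]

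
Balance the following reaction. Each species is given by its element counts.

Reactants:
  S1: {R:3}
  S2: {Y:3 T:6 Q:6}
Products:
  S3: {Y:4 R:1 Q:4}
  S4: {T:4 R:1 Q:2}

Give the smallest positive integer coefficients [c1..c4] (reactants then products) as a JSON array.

Y: 3·0+4·3 = 12 | 3·4+6·0 = 12
T: 3·0+4·6 = 24 | 3·0+6·4 = 24
R: 3·3+4·0 = 9 | 3·1+6·1 = 9
Q: 3·0+4·6 = 24 | 3·4+6·2 = 24
gcd(3,4,3,6) = 1

Coefficients: [3, 4, 3, 6]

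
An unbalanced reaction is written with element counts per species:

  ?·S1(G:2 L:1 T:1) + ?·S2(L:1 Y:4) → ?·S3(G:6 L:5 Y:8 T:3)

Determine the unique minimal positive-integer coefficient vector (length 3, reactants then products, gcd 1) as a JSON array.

G: 3·2+2·0 = 6 | 1·6 = 6
L: 3·1+2·1 = 5 | 1·5 = 5
Y: 3·0+2·4 = 8 | 1·8 = 8
T: 3·1+2·0 = 3 | 1·3 = 3
gcd(3,2,1) = 1

Coefficients: [3, 2, 1]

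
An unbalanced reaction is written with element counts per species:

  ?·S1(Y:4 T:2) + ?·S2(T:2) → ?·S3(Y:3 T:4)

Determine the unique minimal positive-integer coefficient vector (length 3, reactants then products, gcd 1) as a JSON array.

Y: 3·4+5·0 = 12 | 4·3 = 12
T: 3·2+5·2 = 16 | 4·4 = 16
gcd(3,5,4) = 1

Coefficients: [3, 5, 4]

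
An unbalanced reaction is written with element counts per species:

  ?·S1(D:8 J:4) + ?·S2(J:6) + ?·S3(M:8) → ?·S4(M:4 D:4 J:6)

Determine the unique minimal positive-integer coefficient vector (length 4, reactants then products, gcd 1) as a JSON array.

M: 3·0+4·0+3·8 = 24 | 6·4 = 24
D: 3·8+4·0+3·0 = 24 | 6·4 = 24
J: 3·4+4·6+3·0 = 36 | 6·6 = 36
gcd(3,4,3,6) = 1

Coefficients: [3, 4, 3, 6]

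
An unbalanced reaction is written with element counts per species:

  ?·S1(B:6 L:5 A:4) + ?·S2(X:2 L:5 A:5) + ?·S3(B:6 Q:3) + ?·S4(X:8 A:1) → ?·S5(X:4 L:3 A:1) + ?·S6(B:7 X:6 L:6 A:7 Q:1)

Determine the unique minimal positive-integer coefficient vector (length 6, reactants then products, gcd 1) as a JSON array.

Coefficients: [5, 4, 2, 5, 3, 6]

B: 5·6+4·0+2·6+5·0 = 42 | 3·0+6·7 = 42
X: 5·0+4·2+2·0+5·8 = 48 | 3·4+6·6 = 48
L: 5·5+4·5+2·0+5·0 = 45 | 3·3+6·6 = 45
A: 5·4+4·5+2·0+5·1 = 45 | 3·1+6·7 = 45
Q: 5·0+4·0+2·3+5·0 = 6 | 3·0+6·1 = 6
gcd(5,4,2,5,3,6) = 1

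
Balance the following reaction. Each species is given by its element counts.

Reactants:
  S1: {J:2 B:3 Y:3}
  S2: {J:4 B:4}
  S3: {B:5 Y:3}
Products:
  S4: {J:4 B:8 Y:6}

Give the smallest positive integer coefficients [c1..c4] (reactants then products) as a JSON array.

J: 6·2+1·4+2·0 = 16 | 4·4 = 16
B: 6·3+1·4+2·5 = 32 | 4·8 = 32
Y: 6·3+1·0+2·3 = 24 | 4·6 = 24
gcd(6,1,2,4) = 1

Coefficients: [6, 1, 2, 4]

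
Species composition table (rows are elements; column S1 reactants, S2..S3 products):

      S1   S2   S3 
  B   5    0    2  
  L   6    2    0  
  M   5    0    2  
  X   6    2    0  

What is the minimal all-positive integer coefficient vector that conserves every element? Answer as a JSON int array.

B: 2·5 = 10 | 6·0+5·2 = 10
L: 2·6 = 12 | 6·2+5·0 = 12
M: 2·5 = 10 | 6·0+5·2 = 10
X: 2·6 = 12 | 6·2+5·0 = 12
gcd(2,6,5) = 1

Coefficients: [2, 6, 5]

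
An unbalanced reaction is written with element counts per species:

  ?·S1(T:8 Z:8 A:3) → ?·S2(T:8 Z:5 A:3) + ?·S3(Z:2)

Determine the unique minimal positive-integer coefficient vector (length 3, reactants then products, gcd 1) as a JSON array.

T: 2·8 = 16 | 2·8+3·0 = 16
Z: 2·8 = 16 | 2·5+3·2 = 16
A: 2·3 = 6 | 2·3+3·0 = 6
gcd(2,2,3) = 1

Coefficients: [2, 2, 3]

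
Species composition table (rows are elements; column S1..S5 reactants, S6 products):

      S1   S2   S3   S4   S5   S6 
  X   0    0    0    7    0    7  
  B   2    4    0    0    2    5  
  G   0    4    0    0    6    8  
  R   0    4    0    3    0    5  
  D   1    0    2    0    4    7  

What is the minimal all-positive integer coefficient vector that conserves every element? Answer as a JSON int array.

Coefficients: [2, 2, 5, 4, 4, 4]

X: 2·0+2·0+5·0+4·7+4·0 = 28 | 4·7 = 28
B: 2·2+2·4+5·0+4·0+4·2 = 20 | 4·5 = 20
G: 2·0+2·4+5·0+4·0+4·6 = 32 | 4·8 = 32
R: 2·0+2·4+5·0+4·3+4·0 = 20 | 4·5 = 20
D: 2·1+2·0+5·2+4·0+4·4 = 28 | 4·7 = 28
gcd(2,2,5,4,4,4) = 1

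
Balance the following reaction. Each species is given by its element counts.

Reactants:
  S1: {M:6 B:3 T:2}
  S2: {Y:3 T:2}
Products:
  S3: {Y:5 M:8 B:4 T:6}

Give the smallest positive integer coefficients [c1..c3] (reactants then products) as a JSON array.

Y: 4·0+5·3 = 15 | 3·5 = 15
M: 4·6+5·0 = 24 | 3·8 = 24
B: 4·3+5·0 = 12 | 3·4 = 12
T: 4·2+5·2 = 18 | 3·6 = 18
gcd(4,5,3) = 1

Coefficients: [4, 5, 3]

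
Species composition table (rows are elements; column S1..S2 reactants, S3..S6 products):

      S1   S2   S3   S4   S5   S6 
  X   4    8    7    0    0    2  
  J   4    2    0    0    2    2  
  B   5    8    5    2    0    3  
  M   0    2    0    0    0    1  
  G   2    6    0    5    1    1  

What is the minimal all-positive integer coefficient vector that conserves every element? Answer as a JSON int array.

X: 4·4+3·8 = 40 | 4·7+3·0+5·0+6·2 = 40
J: 4·4+3·2 = 22 | 4·0+3·0+5·2+6·2 = 22
B: 4·5+3·8 = 44 | 4·5+3·2+5·0+6·3 = 44
M: 4·0+3·2 = 6 | 4·0+3·0+5·0+6·1 = 6
G: 4·2+3·6 = 26 | 4·0+3·5+5·1+6·1 = 26
gcd(4,3,4,3,5,6) = 1

Coefficients: [4, 3, 4, 3, 5, 6]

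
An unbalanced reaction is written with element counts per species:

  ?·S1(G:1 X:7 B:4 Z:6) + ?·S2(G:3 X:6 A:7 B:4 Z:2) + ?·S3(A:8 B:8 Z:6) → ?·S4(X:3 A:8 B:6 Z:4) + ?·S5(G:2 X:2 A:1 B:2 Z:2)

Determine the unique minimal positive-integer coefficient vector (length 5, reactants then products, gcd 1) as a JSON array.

Coefficients: [1, 3, 3, 5, 5]

G: 1·1+3·3+3·0 = 10 | 5·0+5·2 = 10
X: 1·7+3·6+3·0 = 25 | 5·3+5·2 = 25
A: 1·0+3·7+3·8 = 45 | 5·8+5·1 = 45
B: 1·4+3·4+3·8 = 40 | 5·6+5·2 = 40
Z: 1·6+3·2+3·6 = 30 | 5·4+5·2 = 30
gcd(1,3,3,5,5) = 1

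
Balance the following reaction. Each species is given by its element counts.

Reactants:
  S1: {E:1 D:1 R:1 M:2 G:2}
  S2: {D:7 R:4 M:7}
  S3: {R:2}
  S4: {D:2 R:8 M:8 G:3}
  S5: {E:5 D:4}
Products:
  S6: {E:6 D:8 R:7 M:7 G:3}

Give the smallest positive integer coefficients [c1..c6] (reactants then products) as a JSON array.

E: 3·1+1·0+3·0+1·0+3·5 = 18 | 3·6 = 18
D: 3·1+1·7+3·0+1·2+3·4 = 24 | 3·8 = 24
R: 3·1+1·4+3·2+1·8+3·0 = 21 | 3·7 = 21
M: 3·2+1·7+3·0+1·8+3·0 = 21 | 3·7 = 21
G: 3·2+1·0+3·0+1·3+3·0 = 9 | 3·3 = 9
gcd(3,1,3,1,3,3) = 1

Coefficients: [3, 1, 3, 1, 3, 3]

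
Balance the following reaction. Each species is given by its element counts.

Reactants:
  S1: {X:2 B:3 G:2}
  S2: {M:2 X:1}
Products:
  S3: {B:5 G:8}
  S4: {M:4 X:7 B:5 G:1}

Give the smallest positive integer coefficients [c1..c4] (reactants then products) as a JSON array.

M: 5·0+4·2 = 8 | 1·0+2·4 = 8
X: 5·2+4·1 = 14 | 1·0+2·7 = 14
B: 5·3+4·0 = 15 | 1·5+2·5 = 15
G: 5·2+4·0 = 10 | 1·8+2·1 = 10
gcd(5,4,1,2) = 1

Coefficients: [5, 4, 1, 2]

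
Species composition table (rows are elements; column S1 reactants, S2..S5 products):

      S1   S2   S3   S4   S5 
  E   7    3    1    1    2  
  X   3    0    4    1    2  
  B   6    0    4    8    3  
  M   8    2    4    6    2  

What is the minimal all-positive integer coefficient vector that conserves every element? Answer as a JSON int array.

E: 3·7 = 21 | 5·3+1·1+1·1+2·2 = 21
X: 3·3 = 9 | 5·0+1·4+1·1+2·2 = 9
B: 3·6 = 18 | 5·0+1·4+1·8+2·3 = 18
M: 3·8 = 24 | 5·2+1·4+1·6+2·2 = 24
gcd(3,5,1,1,2) = 1

Coefficients: [3, 5, 1, 1, 2]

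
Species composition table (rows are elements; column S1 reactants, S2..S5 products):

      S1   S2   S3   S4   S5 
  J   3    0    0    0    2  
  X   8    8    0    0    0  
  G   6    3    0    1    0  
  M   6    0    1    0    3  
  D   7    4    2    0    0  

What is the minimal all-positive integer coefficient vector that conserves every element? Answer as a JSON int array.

J: 2·3 = 6 | 2·0+3·0+6·0+3·2 = 6
X: 2·8 = 16 | 2·8+3·0+6·0+3·0 = 16
G: 2·6 = 12 | 2·3+3·0+6·1+3·0 = 12
M: 2·6 = 12 | 2·0+3·1+6·0+3·3 = 12
D: 2·7 = 14 | 2·4+3·2+6·0+3·0 = 14
gcd(2,2,3,6,3) = 1

Coefficients: [2, 2, 3, 6, 3]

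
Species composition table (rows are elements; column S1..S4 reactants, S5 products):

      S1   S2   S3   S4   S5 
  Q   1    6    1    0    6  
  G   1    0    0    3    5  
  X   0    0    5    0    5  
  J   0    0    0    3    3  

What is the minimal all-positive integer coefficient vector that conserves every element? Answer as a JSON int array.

Q: 4·1+1·6+2·1+2·0 = 12 | 2·6 = 12
G: 4·1+1·0+2·0+2·3 = 10 | 2·5 = 10
X: 4·0+1·0+2·5+2·0 = 10 | 2·5 = 10
J: 4·0+1·0+2·0+2·3 = 6 | 2·3 = 6
gcd(4,1,2,2,2) = 1

Coefficients: [4, 1, 2, 2, 2]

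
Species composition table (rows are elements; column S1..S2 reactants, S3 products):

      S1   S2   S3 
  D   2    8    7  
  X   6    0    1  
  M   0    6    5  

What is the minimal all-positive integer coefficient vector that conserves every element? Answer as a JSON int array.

Coefficients: [1, 5, 6]

D: 1·2+5·8 = 42 | 6·7 = 42
X: 1·6+5·0 = 6 | 6·1 = 6
M: 1·0+5·6 = 30 | 6·5 = 30
gcd(1,5,6) = 1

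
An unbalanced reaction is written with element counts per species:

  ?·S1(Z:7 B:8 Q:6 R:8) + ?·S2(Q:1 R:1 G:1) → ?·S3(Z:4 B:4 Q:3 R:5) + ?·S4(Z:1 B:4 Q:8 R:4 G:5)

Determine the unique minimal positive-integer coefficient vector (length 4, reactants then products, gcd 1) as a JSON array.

Z: 3·7+5·0 = 21 | 5·4+1·1 = 21
B: 3·8+5·0 = 24 | 5·4+1·4 = 24
Q: 3·6+5·1 = 23 | 5·3+1·8 = 23
R: 3·8+5·1 = 29 | 5·5+1·4 = 29
G: 3·0+5·1 = 5 | 5·0+1·5 = 5
gcd(3,5,5,1) = 1

Coefficients: [3, 5, 5, 1]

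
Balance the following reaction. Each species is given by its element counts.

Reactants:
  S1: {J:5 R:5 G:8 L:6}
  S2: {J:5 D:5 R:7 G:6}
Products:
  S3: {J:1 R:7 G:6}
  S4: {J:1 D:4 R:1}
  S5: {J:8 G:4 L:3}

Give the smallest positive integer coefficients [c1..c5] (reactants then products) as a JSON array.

Coefficients: [1, 4, 4, 5, 2]

J: 1·5+4·5 = 25 | 4·1+5·1+2·8 = 25
D: 1·0+4·5 = 20 | 4·0+5·4+2·0 = 20
R: 1·5+4·7 = 33 | 4·7+5·1+2·0 = 33
G: 1·8+4·6 = 32 | 4·6+5·0+2·4 = 32
L: 1·6+4·0 = 6 | 4·0+5·0+2·3 = 6
gcd(1,4,4,5,2) = 1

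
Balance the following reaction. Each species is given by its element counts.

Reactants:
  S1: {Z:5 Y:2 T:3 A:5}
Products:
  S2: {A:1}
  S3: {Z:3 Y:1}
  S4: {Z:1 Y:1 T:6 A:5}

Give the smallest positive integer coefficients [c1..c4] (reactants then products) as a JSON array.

Z: 2·5 = 10 | 5·0+3·3+1·1 = 10
Y: 2·2 = 4 | 5·0+3·1+1·1 = 4
T: 2·3 = 6 | 5·0+3·0+1·6 = 6
A: 2·5 = 10 | 5·1+3·0+1·5 = 10
gcd(2,5,3,1) = 1

Coefficients: [2, 5, 3, 1]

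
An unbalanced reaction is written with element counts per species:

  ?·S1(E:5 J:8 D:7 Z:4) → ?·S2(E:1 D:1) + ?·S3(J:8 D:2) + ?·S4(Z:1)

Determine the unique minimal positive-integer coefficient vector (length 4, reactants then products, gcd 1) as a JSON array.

E: 1·5 = 5 | 5·1+1·0+4·0 = 5
J: 1·8 = 8 | 5·0+1·8+4·0 = 8
D: 1·7 = 7 | 5·1+1·2+4·0 = 7
Z: 1·4 = 4 | 5·0+1·0+4·1 = 4
gcd(1,5,1,4) = 1

Coefficients: [1, 5, 1, 4]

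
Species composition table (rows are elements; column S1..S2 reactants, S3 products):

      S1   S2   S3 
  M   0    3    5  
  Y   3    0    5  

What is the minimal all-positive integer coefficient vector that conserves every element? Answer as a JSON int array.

Coefficients: [5, 5, 3]

M: 5·0+5·3 = 15 | 3·5 = 15
Y: 5·3+5·0 = 15 | 3·5 = 15
gcd(5,5,3) = 1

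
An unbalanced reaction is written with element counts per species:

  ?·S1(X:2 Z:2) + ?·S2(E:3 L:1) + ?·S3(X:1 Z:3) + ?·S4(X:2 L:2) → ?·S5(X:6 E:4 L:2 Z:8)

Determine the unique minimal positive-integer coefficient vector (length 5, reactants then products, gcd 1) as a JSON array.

Coefficients: [6, 4, 4, 1, 3]

X: 6·2+4·0+4·1+1·2 = 18 | 3·6 = 18
E: 6·0+4·3+4·0+1·0 = 12 | 3·4 = 12
L: 6·0+4·1+4·0+1·2 = 6 | 3·2 = 6
Z: 6·2+4·0+4·3+1·0 = 24 | 3·8 = 24
gcd(6,4,4,1,3) = 1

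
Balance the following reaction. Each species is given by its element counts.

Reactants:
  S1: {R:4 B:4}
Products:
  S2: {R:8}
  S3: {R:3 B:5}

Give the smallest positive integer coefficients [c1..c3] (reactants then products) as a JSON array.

R: 5·4 = 20 | 1·8+4·3 = 20
B: 5·4 = 20 | 1·0+4·5 = 20
gcd(5,1,4) = 1

Coefficients: [5, 1, 4]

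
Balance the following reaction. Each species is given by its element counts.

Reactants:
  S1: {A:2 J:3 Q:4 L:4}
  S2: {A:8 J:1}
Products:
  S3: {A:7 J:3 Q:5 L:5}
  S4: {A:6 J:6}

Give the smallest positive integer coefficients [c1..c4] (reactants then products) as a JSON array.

Coefficients: [5, 3, 4, 1]

A: 5·2+3·8 = 34 | 4·7+1·6 = 34
J: 5·3+3·1 = 18 | 4·3+1·6 = 18
Q: 5·4+3·0 = 20 | 4·5+1·0 = 20
L: 5·4+3·0 = 20 | 4·5+1·0 = 20
gcd(5,3,4,1) = 1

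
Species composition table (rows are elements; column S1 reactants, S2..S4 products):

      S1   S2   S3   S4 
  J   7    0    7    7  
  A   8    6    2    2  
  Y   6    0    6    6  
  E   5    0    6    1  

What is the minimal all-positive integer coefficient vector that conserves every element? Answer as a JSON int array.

Coefficients: [5, 5, 4, 1]

J: 5·7 = 35 | 5·0+4·7+1·7 = 35
A: 5·8 = 40 | 5·6+4·2+1·2 = 40
Y: 5·6 = 30 | 5·0+4·6+1·6 = 30
E: 5·5 = 25 | 5·0+4·6+1·1 = 25
gcd(5,5,4,1) = 1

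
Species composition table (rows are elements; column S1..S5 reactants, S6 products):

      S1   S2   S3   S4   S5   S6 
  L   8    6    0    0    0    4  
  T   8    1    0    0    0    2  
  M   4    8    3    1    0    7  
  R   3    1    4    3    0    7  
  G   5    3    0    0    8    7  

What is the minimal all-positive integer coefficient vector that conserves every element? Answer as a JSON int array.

Coefficients: [1, 2, 3, 6, 3, 5]

L: 1·8+2·6+3·0+6·0+3·0 = 20 | 5·4 = 20
T: 1·8+2·1+3·0+6·0+3·0 = 10 | 5·2 = 10
M: 1·4+2·8+3·3+6·1+3·0 = 35 | 5·7 = 35
R: 1·3+2·1+3·4+6·3+3·0 = 35 | 5·7 = 35
G: 1·5+2·3+3·0+6·0+3·8 = 35 | 5·7 = 35
gcd(1,2,3,6,3,5) = 1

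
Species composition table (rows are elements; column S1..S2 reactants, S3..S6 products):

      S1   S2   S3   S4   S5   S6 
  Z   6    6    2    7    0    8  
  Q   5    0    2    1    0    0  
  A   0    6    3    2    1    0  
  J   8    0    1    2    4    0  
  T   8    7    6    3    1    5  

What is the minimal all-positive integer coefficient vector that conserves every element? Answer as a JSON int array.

Z: 2·6+3·6 = 30 | 4·2+2·7+2·0+1·8 = 30
Q: 2·5+3·0 = 10 | 4·2+2·1+2·0+1·0 = 10
A: 2·0+3·6 = 18 | 4·3+2·2+2·1+1·0 = 18
J: 2·8+3·0 = 16 | 4·1+2·2+2·4+1·0 = 16
T: 2·8+3·7 = 37 | 4·6+2·3+2·1+1·5 = 37
gcd(2,3,4,2,2,1) = 1

Coefficients: [2, 3, 4, 2, 2, 1]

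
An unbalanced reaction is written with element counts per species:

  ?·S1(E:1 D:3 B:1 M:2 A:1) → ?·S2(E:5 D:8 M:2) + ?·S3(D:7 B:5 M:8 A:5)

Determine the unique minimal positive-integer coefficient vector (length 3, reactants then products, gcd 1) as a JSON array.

Coefficients: [5, 1, 1]

E: 5·1 = 5 | 1·5+1·0 = 5
D: 5·3 = 15 | 1·8+1·7 = 15
B: 5·1 = 5 | 1·0+1·5 = 5
M: 5·2 = 10 | 1·2+1·8 = 10
A: 5·1 = 5 | 1·0+1·5 = 5
gcd(5,1,1) = 1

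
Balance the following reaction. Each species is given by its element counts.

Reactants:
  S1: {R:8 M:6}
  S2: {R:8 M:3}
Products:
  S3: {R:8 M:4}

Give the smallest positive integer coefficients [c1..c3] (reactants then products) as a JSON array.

Coefficients: [1, 2, 3]

R: 1·8+2·8 = 24 | 3·8 = 24
M: 1·6+2·3 = 12 | 3·4 = 12
gcd(1,2,3) = 1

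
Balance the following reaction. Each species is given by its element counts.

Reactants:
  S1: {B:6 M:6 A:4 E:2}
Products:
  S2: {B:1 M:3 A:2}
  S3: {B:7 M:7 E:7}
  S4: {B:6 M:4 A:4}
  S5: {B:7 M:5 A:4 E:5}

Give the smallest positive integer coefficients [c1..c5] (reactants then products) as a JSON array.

Coefficients: [6, 4, 1, 3, 1]

B: 6·6 = 36 | 4·1+1·7+3·6+1·7 = 36
M: 6·6 = 36 | 4·3+1·7+3·4+1·5 = 36
A: 6·4 = 24 | 4·2+1·0+3·4+1·4 = 24
E: 6·2 = 12 | 4·0+1·7+3·0+1·5 = 12
gcd(6,4,1,3,1) = 1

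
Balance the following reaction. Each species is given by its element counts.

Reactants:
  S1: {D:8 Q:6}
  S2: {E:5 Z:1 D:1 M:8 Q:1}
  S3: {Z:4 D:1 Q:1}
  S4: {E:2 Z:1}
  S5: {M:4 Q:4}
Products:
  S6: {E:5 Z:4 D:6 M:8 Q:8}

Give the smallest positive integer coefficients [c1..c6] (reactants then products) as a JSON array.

E: 3·0+3·5+3·0+5·2+4·0 = 25 | 5·5 = 25
Z: 3·0+3·1+3·4+5·1+4·0 = 20 | 5·4 = 20
D: 3·8+3·1+3·1+5·0+4·0 = 30 | 5·6 = 30
M: 3·0+3·8+3·0+5·0+4·4 = 40 | 5·8 = 40
Q: 3·6+3·1+3·1+5·0+4·4 = 40 | 5·8 = 40
gcd(3,3,3,5,4,5) = 1

Coefficients: [3, 3, 3, 5, 4, 5]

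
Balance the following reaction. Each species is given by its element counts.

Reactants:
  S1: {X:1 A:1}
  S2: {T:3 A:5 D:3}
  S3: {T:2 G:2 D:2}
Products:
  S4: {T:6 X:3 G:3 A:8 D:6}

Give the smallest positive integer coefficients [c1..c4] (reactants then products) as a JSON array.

T: 6·0+2·3+3·2 = 12 | 2·6 = 12
X: 6·1+2·0+3·0 = 6 | 2·3 = 6
G: 6·0+2·0+3·2 = 6 | 2·3 = 6
A: 6·1+2·5+3·0 = 16 | 2·8 = 16
D: 6·0+2·3+3·2 = 12 | 2·6 = 12
gcd(6,2,3,2) = 1

Coefficients: [6, 2, 3, 2]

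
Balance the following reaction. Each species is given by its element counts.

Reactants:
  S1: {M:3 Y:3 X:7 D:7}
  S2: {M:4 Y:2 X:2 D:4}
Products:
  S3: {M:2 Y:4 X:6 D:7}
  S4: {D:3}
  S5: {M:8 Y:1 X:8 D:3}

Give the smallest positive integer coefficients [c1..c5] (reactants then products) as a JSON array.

M: 6·3+2·4 = 26 | 5·2+3·0+2·8 = 26
Y: 6·3+2·2 = 22 | 5·4+3·0+2·1 = 22
X: 6·7+2·2 = 46 | 5·6+3·0+2·8 = 46
D: 6·7+2·4 = 50 | 5·7+3·3+2·3 = 50
gcd(6,2,5,3,2) = 1

Coefficients: [6, 2, 5, 3, 2]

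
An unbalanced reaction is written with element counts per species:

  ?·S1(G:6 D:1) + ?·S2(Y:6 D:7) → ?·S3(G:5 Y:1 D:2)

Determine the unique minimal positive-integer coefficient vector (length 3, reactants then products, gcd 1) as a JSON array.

G: 5·6+1·0 = 30 | 6·5 = 30
Y: 5·0+1·6 = 6 | 6·1 = 6
D: 5·1+1·7 = 12 | 6·2 = 12
gcd(5,1,6) = 1

Coefficients: [5, 1, 6]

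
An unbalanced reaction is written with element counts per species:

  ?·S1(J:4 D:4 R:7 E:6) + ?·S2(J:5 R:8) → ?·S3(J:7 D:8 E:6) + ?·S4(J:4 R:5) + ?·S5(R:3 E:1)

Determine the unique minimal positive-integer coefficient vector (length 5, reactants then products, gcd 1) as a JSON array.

J: 2·4+3·5 = 23 | 1·7+4·4+6·0 = 23
D: 2·4+3·0 = 8 | 1·8+4·0+6·0 = 8
R: 2·7+3·8 = 38 | 1·0+4·5+6·3 = 38
E: 2·6+3·0 = 12 | 1·6+4·0+6·1 = 12
gcd(2,3,1,4,6) = 1

Coefficients: [2, 3, 1, 4, 6]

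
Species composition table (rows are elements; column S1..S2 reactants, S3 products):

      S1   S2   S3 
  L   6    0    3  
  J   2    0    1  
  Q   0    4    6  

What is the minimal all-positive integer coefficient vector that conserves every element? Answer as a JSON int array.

L: 1·6+3·0 = 6 | 2·3 = 6
J: 1·2+3·0 = 2 | 2·1 = 2
Q: 1·0+3·4 = 12 | 2·6 = 12
gcd(1,3,2) = 1

Coefficients: [1, 3, 2]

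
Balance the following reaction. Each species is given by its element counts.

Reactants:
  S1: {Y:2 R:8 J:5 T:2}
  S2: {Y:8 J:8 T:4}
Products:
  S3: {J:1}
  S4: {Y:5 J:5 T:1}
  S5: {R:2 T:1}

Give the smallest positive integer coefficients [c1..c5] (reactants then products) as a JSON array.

Y: 1·2+1·8 = 10 | 3·0+2·5+4·0 = 10
R: 1·8+1·0 = 8 | 3·0+2·0+4·2 = 8
J: 1·5+1·8 = 13 | 3·1+2·5+4·0 = 13
T: 1·2+1·4 = 6 | 3·0+2·1+4·1 = 6
gcd(1,1,3,2,4) = 1

Coefficients: [1, 1, 3, 2, 4]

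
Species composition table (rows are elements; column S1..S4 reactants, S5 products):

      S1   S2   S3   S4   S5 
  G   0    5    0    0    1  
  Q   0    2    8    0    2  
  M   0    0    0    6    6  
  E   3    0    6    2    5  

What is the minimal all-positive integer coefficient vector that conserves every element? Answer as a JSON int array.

G: 3·0+1·5+1·0+5·0 = 5 | 5·1 = 5
Q: 3·0+1·2+1·8+5·0 = 10 | 5·2 = 10
M: 3·0+1·0+1·0+5·6 = 30 | 5·6 = 30
E: 3·3+1·0+1·6+5·2 = 25 | 5·5 = 25
gcd(3,1,1,5,5) = 1

Coefficients: [3, 1, 1, 5, 5]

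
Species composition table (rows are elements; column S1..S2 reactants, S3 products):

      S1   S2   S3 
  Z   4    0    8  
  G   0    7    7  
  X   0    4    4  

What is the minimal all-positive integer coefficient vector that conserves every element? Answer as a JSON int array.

Coefficients: [2, 1, 1]

Z: 2·4+1·0 = 8 | 1·8 = 8
G: 2·0+1·7 = 7 | 1·7 = 7
X: 2·0+1·4 = 4 | 1·4 = 4
gcd(2,1,1) = 1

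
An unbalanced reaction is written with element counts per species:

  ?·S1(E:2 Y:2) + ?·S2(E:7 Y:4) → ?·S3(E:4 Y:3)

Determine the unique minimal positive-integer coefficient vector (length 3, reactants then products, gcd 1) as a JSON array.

E: 5·2+2·7 = 24 | 6·4 = 24
Y: 5·2+2·4 = 18 | 6·3 = 18
gcd(5,2,6) = 1

Coefficients: [5, 2, 6]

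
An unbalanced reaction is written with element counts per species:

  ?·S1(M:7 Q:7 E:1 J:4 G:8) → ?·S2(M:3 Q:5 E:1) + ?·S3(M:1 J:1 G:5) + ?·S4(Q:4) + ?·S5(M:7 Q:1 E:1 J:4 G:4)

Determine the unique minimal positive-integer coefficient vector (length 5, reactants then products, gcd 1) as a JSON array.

M: 4·7 = 28 | 1·3+4·1+5·0+3·7 = 28
Q: 4·7 = 28 | 1·5+4·0+5·4+3·1 = 28
E: 4·1 = 4 | 1·1+4·0+5·0+3·1 = 4
J: 4·4 = 16 | 1·0+4·1+5·0+3·4 = 16
G: 4·8 = 32 | 1·0+4·5+5·0+3·4 = 32
gcd(4,1,4,5,3) = 1

Coefficients: [4, 1, 4, 5, 3]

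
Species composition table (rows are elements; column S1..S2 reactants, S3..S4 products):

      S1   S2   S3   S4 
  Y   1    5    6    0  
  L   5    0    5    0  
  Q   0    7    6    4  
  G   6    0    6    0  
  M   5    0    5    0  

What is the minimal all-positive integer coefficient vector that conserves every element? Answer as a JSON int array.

Y: 4·1+4·5 = 24 | 4·6+1·0 = 24
L: 4·5+4·0 = 20 | 4·5+1·0 = 20
Q: 4·0+4·7 = 28 | 4·6+1·4 = 28
G: 4·6+4·0 = 24 | 4·6+1·0 = 24
M: 4·5+4·0 = 20 | 4·5+1·0 = 20
gcd(4,4,4,1) = 1

Coefficients: [4, 4, 4, 1]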